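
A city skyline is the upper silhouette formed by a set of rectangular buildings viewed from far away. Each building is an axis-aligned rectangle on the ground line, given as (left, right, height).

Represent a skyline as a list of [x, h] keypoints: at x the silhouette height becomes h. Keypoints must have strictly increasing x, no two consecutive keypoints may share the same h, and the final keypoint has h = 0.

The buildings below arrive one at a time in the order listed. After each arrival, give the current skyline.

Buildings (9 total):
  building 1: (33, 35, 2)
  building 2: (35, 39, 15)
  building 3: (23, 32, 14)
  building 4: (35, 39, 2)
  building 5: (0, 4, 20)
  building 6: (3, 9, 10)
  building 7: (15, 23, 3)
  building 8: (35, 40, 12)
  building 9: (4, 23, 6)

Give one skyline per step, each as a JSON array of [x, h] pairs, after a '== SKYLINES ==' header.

== SKYLINES ==
[[33,2],[35,0]]
[[33,2],[35,15],[39,0]]
[[23,14],[32,0],[33,2],[35,15],[39,0]]
[[23,14],[32,0],[33,2],[35,15],[39,0]]
[[0,20],[4,0],[23,14],[32,0],[33,2],[35,15],[39,0]]
[[0,20],[4,10],[9,0],[23,14],[32,0],[33,2],[35,15],[39,0]]
[[0,20],[4,10],[9,0],[15,3],[23,14],[32,0],[33,2],[35,15],[39,0]]
[[0,20],[4,10],[9,0],[15,3],[23,14],[32,0],[33,2],[35,15],[39,12],[40,0]]
[[0,20],[4,10],[9,6],[23,14],[32,0],[33,2],[35,15],[39,12],[40,0]]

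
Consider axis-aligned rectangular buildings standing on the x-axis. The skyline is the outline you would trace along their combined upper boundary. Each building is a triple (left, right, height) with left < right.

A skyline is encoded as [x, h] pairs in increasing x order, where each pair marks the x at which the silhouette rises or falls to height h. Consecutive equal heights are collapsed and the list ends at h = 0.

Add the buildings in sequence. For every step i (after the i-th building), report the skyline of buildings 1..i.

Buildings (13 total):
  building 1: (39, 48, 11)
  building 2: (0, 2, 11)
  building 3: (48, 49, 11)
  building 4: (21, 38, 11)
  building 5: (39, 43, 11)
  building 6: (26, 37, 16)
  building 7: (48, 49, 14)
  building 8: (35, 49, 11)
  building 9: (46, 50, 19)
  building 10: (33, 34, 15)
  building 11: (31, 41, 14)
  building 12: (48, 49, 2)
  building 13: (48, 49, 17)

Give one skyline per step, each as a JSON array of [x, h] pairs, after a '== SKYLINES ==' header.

== SKYLINES ==
[[39,11],[48,0]]
[[0,11],[2,0],[39,11],[48,0]]
[[0,11],[2,0],[39,11],[49,0]]
[[0,11],[2,0],[21,11],[38,0],[39,11],[49,0]]
[[0,11],[2,0],[21,11],[38,0],[39,11],[49,0]]
[[0,11],[2,0],[21,11],[26,16],[37,11],[38,0],[39,11],[49,0]]
[[0,11],[2,0],[21,11],[26,16],[37,11],[38,0],[39,11],[48,14],[49,0]]
[[0,11],[2,0],[21,11],[26,16],[37,11],[48,14],[49,0]]
[[0,11],[2,0],[21,11],[26,16],[37,11],[46,19],[50,0]]
[[0,11],[2,0],[21,11],[26,16],[37,11],[46,19],[50,0]]
[[0,11],[2,0],[21,11],[26,16],[37,14],[41,11],[46,19],[50,0]]
[[0,11],[2,0],[21,11],[26,16],[37,14],[41,11],[46,19],[50,0]]
[[0,11],[2,0],[21,11],[26,16],[37,14],[41,11],[46,19],[50,0]]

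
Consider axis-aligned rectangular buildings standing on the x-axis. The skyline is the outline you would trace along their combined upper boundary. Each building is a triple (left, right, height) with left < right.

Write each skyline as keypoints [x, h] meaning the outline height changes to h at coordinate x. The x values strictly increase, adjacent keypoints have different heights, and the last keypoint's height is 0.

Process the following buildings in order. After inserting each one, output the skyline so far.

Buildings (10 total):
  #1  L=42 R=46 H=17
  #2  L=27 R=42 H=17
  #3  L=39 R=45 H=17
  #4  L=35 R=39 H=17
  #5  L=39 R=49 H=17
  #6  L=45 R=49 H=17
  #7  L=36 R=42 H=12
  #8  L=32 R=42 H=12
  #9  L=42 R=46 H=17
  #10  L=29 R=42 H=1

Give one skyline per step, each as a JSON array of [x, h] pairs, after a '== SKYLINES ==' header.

== SKYLINES ==
[[42,17],[46,0]]
[[27,17],[46,0]]
[[27,17],[46,0]]
[[27,17],[46,0]]
[[27,17],[49,0]]
[[27,17],[49,0]]
[[27,17],[49,0]]
[[27,17],[49,0]]
[[27,17],[49,0]]
[[27,17],[49,0]]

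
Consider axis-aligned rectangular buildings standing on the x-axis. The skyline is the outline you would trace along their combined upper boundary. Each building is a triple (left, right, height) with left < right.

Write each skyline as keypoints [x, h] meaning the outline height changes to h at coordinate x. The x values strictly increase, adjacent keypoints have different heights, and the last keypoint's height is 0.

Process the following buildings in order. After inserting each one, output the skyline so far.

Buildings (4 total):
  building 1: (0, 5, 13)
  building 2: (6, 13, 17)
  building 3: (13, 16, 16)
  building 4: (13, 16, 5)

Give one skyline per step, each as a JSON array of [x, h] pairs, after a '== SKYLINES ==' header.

== SKYLINES ==
[[0,13],[5,0]]
[[0,13],[5,0],[6,17],[13,0]]
[[0,13],[5,0],[6,17],[13,16],[16,0]]
[[0,13],[5,0],[6,17],[13,16],[16,0]]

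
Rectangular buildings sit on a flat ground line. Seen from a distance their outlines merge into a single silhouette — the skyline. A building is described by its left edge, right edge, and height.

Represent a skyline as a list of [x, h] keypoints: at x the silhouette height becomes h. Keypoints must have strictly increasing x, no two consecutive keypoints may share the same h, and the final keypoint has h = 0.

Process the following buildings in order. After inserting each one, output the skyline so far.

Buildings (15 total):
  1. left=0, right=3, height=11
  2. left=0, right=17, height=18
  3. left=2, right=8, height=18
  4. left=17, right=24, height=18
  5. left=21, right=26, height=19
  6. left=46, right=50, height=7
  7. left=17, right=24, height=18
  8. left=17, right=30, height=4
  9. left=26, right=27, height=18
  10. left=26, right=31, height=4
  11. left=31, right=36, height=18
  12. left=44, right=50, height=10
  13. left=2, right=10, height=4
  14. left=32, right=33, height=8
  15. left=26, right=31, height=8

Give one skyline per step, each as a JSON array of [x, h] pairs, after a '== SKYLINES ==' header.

== SKYLINES ==
[[0,11],[3,0]]
[[0,18],[17,0]]
[[0,18],[17,0]]
[[0,18],[24,0]]
[[0,18],[21,19],[26,0]]
[[0,18],[21,19],[26,0],[46,7],[50,0]]
[[0,18],[21,19],[26,0],[46,7],[50,0]]
[[0,18],[21,19],[26,4],[30,0],[46,7],[50,0]]
[[0,18],[21,19],[26,18],[27,4],[30,0],[46,7],[50,0]]
[[0,18],[21,19],[26,18],[27,4],[31,0],[46,7],[50,0]]
[[0,18],[21,19],[26,18],[27,4],[31,18],[36,0],[46,7],[50,0]]
[[0,18],[21,19],[26,18],[27,4],[31,18],[36,0],[44,10],[50,0]]
[[0,18],[21,19],[26,18],[27,4],[31,18],[36,0],[44,10],[50,0]]
[[0,18],[21,19],[26,18],[27,4],[31,18],[36,0],[44,10],[50,0]]
[[0,18],[21,19],[26,18],[27,8],[31,18],[36,0],[44,10],[50,0]]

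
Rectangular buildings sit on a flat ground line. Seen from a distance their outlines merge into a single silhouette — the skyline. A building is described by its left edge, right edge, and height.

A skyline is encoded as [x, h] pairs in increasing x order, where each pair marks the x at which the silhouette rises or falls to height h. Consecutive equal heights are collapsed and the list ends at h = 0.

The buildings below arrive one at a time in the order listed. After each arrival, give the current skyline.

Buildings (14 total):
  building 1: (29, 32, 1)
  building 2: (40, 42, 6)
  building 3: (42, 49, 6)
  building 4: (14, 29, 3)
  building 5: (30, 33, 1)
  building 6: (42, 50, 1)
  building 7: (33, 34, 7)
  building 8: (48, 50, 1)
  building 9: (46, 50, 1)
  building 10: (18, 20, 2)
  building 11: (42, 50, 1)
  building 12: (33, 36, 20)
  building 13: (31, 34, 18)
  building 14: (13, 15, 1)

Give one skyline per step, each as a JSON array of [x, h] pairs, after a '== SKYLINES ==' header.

== SKYLINES ==
[[29,1],[32,0]]
[[29,1],[32,0],[40,6],[42,0]]
[[29,1],[32,0],[40,6],[49,0]]
[[14,3],[29,1],[32,0],[40,6],[49,0]]
[[14,3],[29,1],[33,0],[40,6],[49,0]]
[[14,3],[29,1],[33,0],[40,6],[49,1],[50,0]]
[[14,3],[29,1],[33,7],[34,0],[40,6],[49,1],[50,0]]
[[14,3],[29,1],[33,7],[34,0],[40,6],[49,1],[50,0]]
[[14,3],[29,1],[33,7],[34,0],[40,6],[49,1],[50,0]]
[[14,3],[29,1],[33,7],[34,0],[40,6],[49,1],[50,0]]
[[14,3],[29,1],[33,7],[34,0],[40,6],[49,1],[50,0]]
[[14,3],[29,1],[33,20],[36,0],[40,6],[49,1],[50,0]]
[[14,3],[29,1],[31,18],[33,20],[36,0],[40,6],[49,1],[50,0]]
[[13,1],[14,3],[29,1],[31,18],[33,20],[36,0],[40,6],[49,1],[50,0]]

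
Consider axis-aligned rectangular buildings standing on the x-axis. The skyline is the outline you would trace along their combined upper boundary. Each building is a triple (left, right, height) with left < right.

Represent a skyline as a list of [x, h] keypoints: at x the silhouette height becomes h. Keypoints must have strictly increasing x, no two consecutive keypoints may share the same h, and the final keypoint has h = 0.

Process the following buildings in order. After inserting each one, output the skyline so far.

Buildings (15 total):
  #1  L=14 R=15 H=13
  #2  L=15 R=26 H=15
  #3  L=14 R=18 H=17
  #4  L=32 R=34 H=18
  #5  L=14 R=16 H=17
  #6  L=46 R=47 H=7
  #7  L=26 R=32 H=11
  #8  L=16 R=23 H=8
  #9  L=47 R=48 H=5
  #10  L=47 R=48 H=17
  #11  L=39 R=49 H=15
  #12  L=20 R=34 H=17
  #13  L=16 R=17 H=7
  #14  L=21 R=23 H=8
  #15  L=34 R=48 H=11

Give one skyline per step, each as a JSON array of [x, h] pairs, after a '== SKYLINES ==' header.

== SKYLINES ==
[[14,13],[15,0]]
[[14,13],[15,15],[26,0]]
[[14,17],[18,15],[26,0]]
[[14,17],[18,15],[26,0],[32,18],[34,0]]
[[14,17],[18,15],[26,0],[32,18],[34,0]]
[[14,17],[18,15],[26,0],[32,18],[34,0],[46,7],[47,0]]
[[14,17],[18,15],[26,11],[32,18],[34,0],[46,7],[47,0]]
[[14,17],[18,15],[26,11],[32,18],[34,0],[46,7],[47,0]]
[[14,17],[18,15],[26,11],[32,18],[34,0],[46,7],[47,5],[48,0]]
[[14,17],[18,15],[26,11],[32,18],[34,0],[46,7],[47,17],[48,0]]
[[14,17],[18,15],[26,11],[32,18],[34,0],[39,15],[47,17],[48,15],[49,0]]
[[14,17],[18,15],[20,17],[32,18],[34,0],[39,15],[47,17],[48,15],[49,0]]
[[14,17],[18,15],[20,17],[32,18],[34,0],[39,15],[47,17],[48,15],[49,0]]
[[14,17],[18,15],[20,17],[32,18],[34,0],[39,15],[47,17],[48,15],[49,0]]
[[14,17],[18,15],[20,17],[32,18],[34,11],[39,15],[47,17],[48,15],[49,0]]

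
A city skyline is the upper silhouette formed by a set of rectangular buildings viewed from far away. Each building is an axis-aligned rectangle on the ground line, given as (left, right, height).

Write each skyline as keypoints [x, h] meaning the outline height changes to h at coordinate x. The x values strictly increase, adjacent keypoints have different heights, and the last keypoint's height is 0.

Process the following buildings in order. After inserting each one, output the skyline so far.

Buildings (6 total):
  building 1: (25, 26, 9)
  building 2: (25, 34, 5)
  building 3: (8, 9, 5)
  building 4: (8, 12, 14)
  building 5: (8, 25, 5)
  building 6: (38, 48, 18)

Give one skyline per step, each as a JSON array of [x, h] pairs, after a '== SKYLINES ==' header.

== SKYLINES ==
[[25,9],[26,0]]
[[25,9],[26,5],[34,0]]
[[8,5],[9,0],[25,9],[26,5],[34,0]]
[[8,14],[12,0],[25,9],[26,5],[34,0]]
[[8,14],[12,5],[25,9],[26,5],[34,0]]
[[8,14],[12,5],[25,9],[26,5],[34,0],[38,18],[48,0]]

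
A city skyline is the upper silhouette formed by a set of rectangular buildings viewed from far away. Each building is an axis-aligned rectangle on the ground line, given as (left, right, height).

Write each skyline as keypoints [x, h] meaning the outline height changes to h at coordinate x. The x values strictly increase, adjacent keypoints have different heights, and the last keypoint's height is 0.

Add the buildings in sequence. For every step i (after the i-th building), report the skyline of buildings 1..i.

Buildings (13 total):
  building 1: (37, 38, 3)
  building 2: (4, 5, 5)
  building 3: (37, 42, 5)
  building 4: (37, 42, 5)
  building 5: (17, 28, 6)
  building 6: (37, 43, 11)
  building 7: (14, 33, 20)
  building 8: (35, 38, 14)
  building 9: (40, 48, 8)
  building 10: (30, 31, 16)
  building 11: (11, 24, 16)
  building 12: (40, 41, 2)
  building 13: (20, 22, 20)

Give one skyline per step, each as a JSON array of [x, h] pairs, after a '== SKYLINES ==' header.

== SKYLINES ==
[[37,3],[38,0]]
[[4,5],[5,0],[37,3],[38,0]]
[[4,5],[5,0],[37,5],[42,0]]
[[4,5],[5,0],[37,5],[42,0]]
[[4,5],[5,0],[17,6],[28,0],[37,5],[42,0]]
[[4,5],[5,0],[17,6],[28,0],[37,11],[43,0]]
[[4,5],[5,0],[14,20],[33,0],[37,11],[43,0]]
[[4,5],[5,0],[14,20],[33,0],[35,14],[38,11],[43,0]]
[[4,5],[5,0],[14,20],[33,0],[35,14],[38,11],[43,8],[48,0]]
[[4,5],[5,0],[14,20],[33,0],[35,14],[38,11],[43,8],[48,0]]
[[4,5],[5,0],[11,16],[14,20],[33,0],[35,14],[38,11],[43,8],[48,0]]
[[4,5],[5,0],[11,16],[14,20],[33,0],[35,14],[38,11],[43,8],[48,0]]
[[4,5],[5,0],[11,16],[14,20],[33,0],[35,14],[38,11],[43,8],[48,0]]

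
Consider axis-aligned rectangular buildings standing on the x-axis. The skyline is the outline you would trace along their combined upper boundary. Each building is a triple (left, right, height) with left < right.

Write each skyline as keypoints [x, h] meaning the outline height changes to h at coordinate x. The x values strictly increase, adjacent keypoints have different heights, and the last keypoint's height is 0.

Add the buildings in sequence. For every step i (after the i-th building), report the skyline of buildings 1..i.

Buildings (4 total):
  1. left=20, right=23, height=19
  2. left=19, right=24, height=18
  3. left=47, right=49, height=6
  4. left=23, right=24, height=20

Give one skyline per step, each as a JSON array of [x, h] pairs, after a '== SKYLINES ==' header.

== SKYLINES ==
[[20,19],[23,0]]
[[19,18],[20,19],[23,18],[24,0]]
[[19,18],[20,19],[23,18],[24,0],[47,6],[49,0]]
[[19,18],[20,19],[23,20],[24,0],[47,6],[49,0]]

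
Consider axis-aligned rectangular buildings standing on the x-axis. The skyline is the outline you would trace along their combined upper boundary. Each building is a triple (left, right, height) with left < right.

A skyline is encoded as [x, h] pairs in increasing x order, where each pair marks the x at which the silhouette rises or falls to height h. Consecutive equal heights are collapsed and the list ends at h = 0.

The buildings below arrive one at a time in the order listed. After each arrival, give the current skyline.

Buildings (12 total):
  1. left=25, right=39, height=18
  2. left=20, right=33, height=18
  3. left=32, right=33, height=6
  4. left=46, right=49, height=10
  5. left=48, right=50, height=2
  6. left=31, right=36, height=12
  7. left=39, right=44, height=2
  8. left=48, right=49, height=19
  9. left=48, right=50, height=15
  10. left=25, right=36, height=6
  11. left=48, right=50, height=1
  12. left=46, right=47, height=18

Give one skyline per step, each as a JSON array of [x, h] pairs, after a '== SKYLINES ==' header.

== SKYLINES ==
[[25,18],[39,0]]
[[20,18],[39,0]]
[[20,18],[39,0]]
[[20,18],[39,0],[46,10],[49,0]]
[[20,18],[39,0],[46,10],[49,2],[50,0]]
[[20,18],[39,0],[46,10],[49,2],[50,0]]
[[20,18],[39,2],[44,0],[46,10],[49,2],[50,0]]
[[20,18],[39,2],[44,0],[46,10],[48,19],[49,2],[50,0]]
[[20,18],[39,2],[44,0],[46,10],[48,19],[49,15],[50,0]]
[[20,18],[39,2],[44,0],[46,10],[48,19],[49,15],[50,0]]
[[20,18],[39,2],[44,0],[46,10],[48,19],[49,15],[50,0]]
[[20,18],[39,2],[44,0],[46,18],[47,10],[48,19],[49,15],[50,0]]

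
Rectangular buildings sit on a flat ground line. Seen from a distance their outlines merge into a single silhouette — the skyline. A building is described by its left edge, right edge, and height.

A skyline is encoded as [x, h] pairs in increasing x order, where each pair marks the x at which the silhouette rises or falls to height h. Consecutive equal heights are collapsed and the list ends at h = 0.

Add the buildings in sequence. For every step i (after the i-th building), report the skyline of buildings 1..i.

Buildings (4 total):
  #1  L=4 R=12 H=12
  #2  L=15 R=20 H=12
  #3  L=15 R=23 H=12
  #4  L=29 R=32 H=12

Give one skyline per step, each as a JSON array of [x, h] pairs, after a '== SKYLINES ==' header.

== SKYLINES ==
[[4,12],[12,0]]
[[4,12],[12,0],[15,12],[20,0]]
[[4,12],[12,0],[15,12],[23,0]]
[[4,12],[12,0],[15,12],[23,0],[29,12],[32,0]]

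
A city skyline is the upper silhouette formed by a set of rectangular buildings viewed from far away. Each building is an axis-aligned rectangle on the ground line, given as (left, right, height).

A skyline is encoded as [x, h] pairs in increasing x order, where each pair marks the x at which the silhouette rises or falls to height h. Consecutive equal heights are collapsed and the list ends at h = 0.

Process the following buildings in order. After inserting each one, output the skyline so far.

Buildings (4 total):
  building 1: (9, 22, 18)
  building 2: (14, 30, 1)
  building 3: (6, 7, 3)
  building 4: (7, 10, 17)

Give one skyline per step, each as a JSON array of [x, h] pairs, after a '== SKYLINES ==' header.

== SKYLINES ==
[[9,18],[22,0]]
[[9,18],[22,1],[30,0]]
[[6,3],[7,0],[9,18],[22,1],[30,0]]
[[6,3],[7,17],[9,18],[22,1],[30,0]]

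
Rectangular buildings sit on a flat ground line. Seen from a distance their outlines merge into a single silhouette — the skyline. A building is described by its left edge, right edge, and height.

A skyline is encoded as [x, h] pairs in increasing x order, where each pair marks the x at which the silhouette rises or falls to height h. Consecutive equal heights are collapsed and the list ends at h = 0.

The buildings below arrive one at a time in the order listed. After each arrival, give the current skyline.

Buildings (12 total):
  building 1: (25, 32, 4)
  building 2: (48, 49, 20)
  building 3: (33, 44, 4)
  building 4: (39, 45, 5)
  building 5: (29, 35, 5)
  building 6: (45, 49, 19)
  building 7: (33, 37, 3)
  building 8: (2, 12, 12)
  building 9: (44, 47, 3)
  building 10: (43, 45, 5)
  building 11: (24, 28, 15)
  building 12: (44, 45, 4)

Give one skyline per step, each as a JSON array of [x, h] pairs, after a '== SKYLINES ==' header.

== SKYLINES ==
[[25,4],[32,0]]
[[25,4],[32,0],[48,20],[49,0]]
[[25,4],[32,0],[33,4],[44,0],[48,20],[49,0]]
[[25,4],[32,0],[33,4],[39,5],[45,0],[48,20],[49,0]]
[[25,4],[29,5],[35,4],[39,5],[45,0],[48,20],[49,0]]
[[25,4],[29,5],[35,4],[39,5],[45,19],[48,20],[49,0]]
[[25,4],[29,5],[35,4],[39,5],[45,19],[48,20],[49,0]]
[[2,12],[12,0],[25,4],[29,5],[35,4],[39,5],[45,19],[48,20],[49,0]]
[[2,12],[12,0],[25,4],[29,5],[35,4],[39,5],[45,19],[48,20],[49,0]]
[[2,12],[12,0],[25,4],[29,5],[35,4],[39,5],[45,19],[48,20],[49,0]]
[[2,12],[12,0],[24,15],[28,4],[29,5],[35,4],[39,5],[45,19],[48,20],[49,0]]
[[2,12],[12,0],[24,15],[28,4],[29,5],[35,4],[39,5],[45,19],[48,20],[49,0]]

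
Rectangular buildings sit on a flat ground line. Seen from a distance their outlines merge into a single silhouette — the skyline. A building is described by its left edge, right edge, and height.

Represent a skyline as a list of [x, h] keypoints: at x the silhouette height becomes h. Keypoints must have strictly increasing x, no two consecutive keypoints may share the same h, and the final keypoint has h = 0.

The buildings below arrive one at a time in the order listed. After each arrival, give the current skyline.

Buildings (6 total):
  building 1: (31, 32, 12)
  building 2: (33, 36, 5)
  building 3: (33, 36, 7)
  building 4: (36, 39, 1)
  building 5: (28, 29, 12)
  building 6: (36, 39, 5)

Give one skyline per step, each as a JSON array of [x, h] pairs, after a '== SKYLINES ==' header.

== SKYLINES ==
[[31,12],[32,0]]
[[31,12],[32,0],[33,5],[36,0]]
[[31,12],[32,0],[33,7],[36,0]]
[[31,12],[32,0],[33,7],[36,1],[39,0]]
[[28,12],[29,0],[31,12],[32,0],[33,7],[36,1],[39,0]]
[[28,12],[29,0],[31,12],[32,0],[33,7],[36,5],[39,0]]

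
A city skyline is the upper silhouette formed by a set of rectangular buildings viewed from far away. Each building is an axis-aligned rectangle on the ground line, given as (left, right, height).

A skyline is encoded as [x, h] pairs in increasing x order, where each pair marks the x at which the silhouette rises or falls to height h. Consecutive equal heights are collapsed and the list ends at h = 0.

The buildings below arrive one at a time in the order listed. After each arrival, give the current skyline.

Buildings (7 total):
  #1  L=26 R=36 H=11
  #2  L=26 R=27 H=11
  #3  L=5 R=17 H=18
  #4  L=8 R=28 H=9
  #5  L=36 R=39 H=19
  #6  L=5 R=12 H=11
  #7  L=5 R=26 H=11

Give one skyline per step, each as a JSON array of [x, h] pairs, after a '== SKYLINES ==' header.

== SKYLINES ==
[[26,11],[36,0]]
[[26,11],[36,0]]
[[5,18],[17,0],[26,11],[36,0]]
[[5,18],[17,9],[26,11],[36,0]]
[[5,18],[17,9],[26,11],[36,19],[39,0]]
[[5,18],[17,9],[26,11],[36,19],[39,0]]
[[5,18],[17,11],[36,19],[39,0]]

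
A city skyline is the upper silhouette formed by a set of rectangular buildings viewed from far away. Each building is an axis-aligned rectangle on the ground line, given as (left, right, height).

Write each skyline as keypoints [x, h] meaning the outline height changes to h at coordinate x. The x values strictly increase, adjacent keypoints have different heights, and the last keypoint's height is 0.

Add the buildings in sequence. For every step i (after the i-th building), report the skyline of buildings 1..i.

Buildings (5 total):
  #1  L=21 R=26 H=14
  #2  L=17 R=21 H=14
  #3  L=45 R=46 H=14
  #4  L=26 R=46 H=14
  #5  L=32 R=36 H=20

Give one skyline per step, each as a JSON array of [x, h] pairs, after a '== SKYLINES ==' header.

== SKYLINES ==
[[21,14],[26,0]]
[[17,14],[26,0]]
[[17,14],[26,0],[45,14],[46,0]]
[[17,14],[46,0]]
[[17,14],[32,20],[36,14],[46,0]]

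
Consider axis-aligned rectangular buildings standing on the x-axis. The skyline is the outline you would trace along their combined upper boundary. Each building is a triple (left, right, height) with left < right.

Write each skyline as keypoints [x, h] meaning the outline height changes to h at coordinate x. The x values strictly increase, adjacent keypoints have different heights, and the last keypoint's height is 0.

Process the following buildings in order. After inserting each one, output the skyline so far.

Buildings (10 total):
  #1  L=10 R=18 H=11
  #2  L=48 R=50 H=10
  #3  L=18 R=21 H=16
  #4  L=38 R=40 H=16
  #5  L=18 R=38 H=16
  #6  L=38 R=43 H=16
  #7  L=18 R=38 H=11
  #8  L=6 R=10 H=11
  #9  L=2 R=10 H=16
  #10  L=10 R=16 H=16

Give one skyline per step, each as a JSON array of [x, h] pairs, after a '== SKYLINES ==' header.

== SKYLINES ==
[[10,11],[18,0]]
[[10,11],[18,0],[48,10],[50,0]]
[[10,11],[18,16],[21,0],[48,10],[50,0]]
[[10,11],[18,16],[21,0],[38,16],[40,0],[48,10],[50,0]]
[[10,11],[18,16],[40,0],[48,10],[50,0]]
[[10,11],[18,16],[43,0],[48,10],[50,0]]
[[10,11],[18,16],[43,0],[48,10],[50,0]]
[[6,11],[18,16],[43,0],[48,10],[50,0]]
[[2,16],[10,11],[18,16],[43,0],[48,10],[50,0]]
[[2,16],[16,11],[18,16],[43,0],[48,10],[50,0]]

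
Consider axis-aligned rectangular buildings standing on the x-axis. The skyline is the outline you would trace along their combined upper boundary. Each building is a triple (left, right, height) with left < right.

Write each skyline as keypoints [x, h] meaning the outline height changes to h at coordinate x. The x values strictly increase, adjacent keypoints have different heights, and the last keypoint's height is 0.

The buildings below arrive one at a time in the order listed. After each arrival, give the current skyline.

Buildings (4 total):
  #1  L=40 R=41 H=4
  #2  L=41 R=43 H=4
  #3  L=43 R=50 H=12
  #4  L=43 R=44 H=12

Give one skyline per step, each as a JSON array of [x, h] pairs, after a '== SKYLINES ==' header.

== SKYLINES ==
[[40,4],[41,0]]
[[40,4],[43,0]]
[[40,4],[43,12],[50,0]]
[[40,4],[43,12],[50,0]]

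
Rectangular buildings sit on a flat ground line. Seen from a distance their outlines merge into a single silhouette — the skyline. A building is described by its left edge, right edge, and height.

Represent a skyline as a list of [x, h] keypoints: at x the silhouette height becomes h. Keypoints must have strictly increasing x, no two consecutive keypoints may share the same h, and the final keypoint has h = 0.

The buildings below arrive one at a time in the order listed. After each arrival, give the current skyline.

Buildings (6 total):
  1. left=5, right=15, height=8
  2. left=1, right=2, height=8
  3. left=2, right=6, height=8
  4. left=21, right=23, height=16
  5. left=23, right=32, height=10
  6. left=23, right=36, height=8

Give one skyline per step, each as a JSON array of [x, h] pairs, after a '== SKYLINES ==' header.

== SKYLINES ==
[[5,8],[15,0]]
[[1,8],[2,0],[5,8],[15,0]]
[[1,8],[15,0]]
[[1,8],[15,0],[21,16],[23,0]]
[[1,8],[15,0],[21,16],[23,10],[32,0]]
[[1,8],[15,0],[21,16],[23,10],[32,8],[36,0]]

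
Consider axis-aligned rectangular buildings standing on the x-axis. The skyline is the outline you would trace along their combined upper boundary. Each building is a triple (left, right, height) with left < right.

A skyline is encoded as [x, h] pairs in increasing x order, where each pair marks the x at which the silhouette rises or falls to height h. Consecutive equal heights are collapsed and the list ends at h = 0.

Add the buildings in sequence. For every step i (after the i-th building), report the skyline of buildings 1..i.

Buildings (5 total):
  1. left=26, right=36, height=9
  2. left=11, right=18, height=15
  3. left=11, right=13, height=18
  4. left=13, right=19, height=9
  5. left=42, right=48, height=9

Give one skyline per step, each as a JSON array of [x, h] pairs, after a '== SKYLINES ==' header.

== SKYLINES ==
[[26,9],[36,0]]
[[11,15],[18,0],[26,9],[36,0]]
[[11,18],[13,15],[18,0],[26,9],[36,0]]
[[11,18],[13,15],[18,9],[19,0],[26,9],[36,0]]
[[11,18],[13,15],[18,9],[19,0],[26,9],[36,0],[42,9],[48,0]]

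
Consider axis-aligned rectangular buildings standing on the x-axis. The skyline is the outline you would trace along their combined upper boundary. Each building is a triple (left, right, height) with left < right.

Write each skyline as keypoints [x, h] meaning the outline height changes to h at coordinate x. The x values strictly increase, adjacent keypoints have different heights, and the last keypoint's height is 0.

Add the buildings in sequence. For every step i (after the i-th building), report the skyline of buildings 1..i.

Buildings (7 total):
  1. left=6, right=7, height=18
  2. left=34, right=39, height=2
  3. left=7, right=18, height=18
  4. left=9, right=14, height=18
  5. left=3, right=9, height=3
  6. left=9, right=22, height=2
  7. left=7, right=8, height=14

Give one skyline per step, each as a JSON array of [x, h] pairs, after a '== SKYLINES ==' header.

== SKYLINES ==
[[6,18],[7,0]]
[[6,18],[7,0],[34,2],[39,0]]
[[6,18],[18,0],[34,2],[39,0]]
[[6,18],[18,0],[34,2],[39,0]]
[[3,3],[6,18],[18,0],[34,2],[39,0]]
[[3,3],[6,18],[18,2],[22,0],[34,2],[39,0]]
[[3,3],[6,18],[18,2],[22,0],[34,2],[39,0]]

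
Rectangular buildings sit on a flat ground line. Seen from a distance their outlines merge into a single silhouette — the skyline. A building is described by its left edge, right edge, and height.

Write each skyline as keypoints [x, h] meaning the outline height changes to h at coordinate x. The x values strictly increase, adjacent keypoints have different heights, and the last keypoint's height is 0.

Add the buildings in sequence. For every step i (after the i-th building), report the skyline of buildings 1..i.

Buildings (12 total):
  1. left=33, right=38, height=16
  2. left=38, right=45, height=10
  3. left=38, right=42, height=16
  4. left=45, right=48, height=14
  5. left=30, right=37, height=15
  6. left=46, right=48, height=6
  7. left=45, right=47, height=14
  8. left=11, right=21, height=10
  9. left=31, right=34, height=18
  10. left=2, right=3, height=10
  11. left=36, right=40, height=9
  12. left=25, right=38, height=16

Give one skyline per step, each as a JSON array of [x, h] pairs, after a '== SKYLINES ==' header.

== SKYLINES ==
[[33,16],[38,0]]
[[33,16],[38,10],[45,0]]
[[33,16],[42,10],[45,0]]
[[33,16],[42,10],[45,14],[48,0]]
[[30,15],[33,16],[42,10],[45,14],[48,0]]
[[30,15],[33,16],[42,10],[45,14],[48,0]]
[[30,15],[33,16],[42,10],[45,14],[48,0]]
[[11,10],[21,0],[30,15],[33,16],[42,10],[45,14],[48,0]]
[[11,10],[21,0],[30,15],[31,18],[34,16],[42,10],[45,14],[48,0]]
[[2,10],[3,0],[11,10],[21,0],[30,15],[31,18],[34,16],[42,10],[45,14],[48,0]]
[[2,10],[3,0],[11,10],[21,0],[30,15],[31,18],[34,16],[42,10],[45,14],[48,0]]
[[2,10],[3,0],[11,10],[21,0],[25,16],[31,18],[34,16],[42,10],[45,14],[48,0]]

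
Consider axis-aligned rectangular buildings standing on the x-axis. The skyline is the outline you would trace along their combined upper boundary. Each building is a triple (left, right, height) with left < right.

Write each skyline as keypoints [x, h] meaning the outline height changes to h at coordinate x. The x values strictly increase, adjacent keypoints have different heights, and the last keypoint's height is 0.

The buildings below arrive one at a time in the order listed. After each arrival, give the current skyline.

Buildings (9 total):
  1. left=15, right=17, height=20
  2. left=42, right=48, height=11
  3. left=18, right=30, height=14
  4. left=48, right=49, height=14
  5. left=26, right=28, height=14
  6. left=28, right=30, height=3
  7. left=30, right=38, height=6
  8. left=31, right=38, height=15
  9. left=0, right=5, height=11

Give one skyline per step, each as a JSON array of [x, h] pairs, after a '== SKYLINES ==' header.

== SKYLINES ==
[[15,20],[17,0]]
[[15,20],[17,0],[42,11],[48,0]]
[[15,20],[17,0],[18,14],[30,0],[42,11],[48,0]]
[[15,20],[17,0],[18,14],[30,0],[42,11],[48,14],[49,0]]
[[15,20],[17,0],[18,14],[30,0],[42,11],[48,14],[49,0]]
[[15,20],[17,0],[18,14],[30,0],[42,11],[48,14],[49,0]]
[[15,20],[17,0],[18,14],[30,6],[38,0],[42,11],[48,14],[49,0]]
[[15,20],[17,0],[18,14],[30,6],[31,15],[38,0],[42,11],[48,14],[49,0]]
[[0,11],[5,0],[15,20],[17,0],[18,14],[30,6],[31,15],[38,0],[42,11],[48,14],[49,0]]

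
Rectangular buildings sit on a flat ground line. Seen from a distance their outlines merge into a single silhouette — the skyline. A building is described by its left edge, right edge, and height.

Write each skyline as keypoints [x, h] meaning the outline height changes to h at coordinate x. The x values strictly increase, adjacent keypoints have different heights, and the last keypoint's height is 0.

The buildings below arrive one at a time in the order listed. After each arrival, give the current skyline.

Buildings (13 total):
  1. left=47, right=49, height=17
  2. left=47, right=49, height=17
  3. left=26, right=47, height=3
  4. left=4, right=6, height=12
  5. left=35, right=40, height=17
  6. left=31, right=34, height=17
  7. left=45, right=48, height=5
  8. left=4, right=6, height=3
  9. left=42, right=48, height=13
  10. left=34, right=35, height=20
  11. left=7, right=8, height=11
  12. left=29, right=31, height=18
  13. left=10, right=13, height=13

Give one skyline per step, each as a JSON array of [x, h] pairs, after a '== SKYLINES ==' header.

== SKYLINES ==
[[47,17],[49,0]]
[[47,17],[49,0]]
[[26,3],[47,17],[49,0]]
[[4,12],[6,0],[26,3],[47,17],[49,0]]
[[4,12],[6,0],[26,3],[35,17],[40,3],[47,17],[49,0]]
[[4,12],[6,0],[26,3],[31,17],[34,3],[35,17],[40,3],[47,17],[49,0]]
[[4,12],[6,0],[26,3],[31,17],[34,3],[35,17],[40,3],[45,5],[47,17],[49,0]]
[[4,12],[6,0],[26,3],[31,17],[34,3],[35,17],[40,3],[45,5],[47,17],[49,0]]
[[4,12],[6,0],[26,3],[31,17],[34,3],[35,17],[40,3],[42,13],[47,17],[49,0]]
[[4,12],[6,0],[26,3],[31,17],[34,20],[35,17],[40,3],[42,13],[47,17],[49,0]]
[[4,12],[6,0],[7,11],[8,0],[26,3],[31,17],[34,20],[35,17],[40,3],[42,13],[47,17],[49,0]]
[[4,12],[6,0],[7,11],[8,0],[26,3],[29,18],[31,17],[34,20],[35,17],[40,3],[42,13],[47,17],[49,0]]
[[4,12],[6,0],[7,11],[8,0],[10,13],[13,0],[26,3],[29,18],[31,17],[34,20],[35,17],[40,3],[42,13],[47,17],[49,0]]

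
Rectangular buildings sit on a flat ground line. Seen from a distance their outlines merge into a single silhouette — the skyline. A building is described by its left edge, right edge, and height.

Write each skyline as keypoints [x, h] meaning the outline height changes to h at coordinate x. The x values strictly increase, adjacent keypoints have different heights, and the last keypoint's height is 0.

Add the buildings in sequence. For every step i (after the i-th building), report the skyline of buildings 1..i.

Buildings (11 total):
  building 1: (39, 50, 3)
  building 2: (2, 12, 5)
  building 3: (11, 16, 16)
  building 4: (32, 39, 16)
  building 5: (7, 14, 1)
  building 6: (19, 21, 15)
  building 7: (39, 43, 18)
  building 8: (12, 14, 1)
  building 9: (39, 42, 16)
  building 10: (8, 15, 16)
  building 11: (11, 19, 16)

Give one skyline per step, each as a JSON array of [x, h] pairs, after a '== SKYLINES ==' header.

== SKYLINES ==
[[39,3],[50,0]]
[[2,5],[12,0],[39,3],[50,0]]
[[2,5],[11,16],[16,0],[39,3],[50,0]]
[[2,5],[11,16],[16,0],[32,16],[39,3],[50,0]]
[[2,5],[11,16],[16,0],[32,16],[39,3],[50,0]]
[[2,5],[11,16],[16,0],[19,15],[21,0],[32,16],[39,3],[50,0]]
[[2,5],[11,16],[16,0],[19,15],[21,0],[32,16],[39,18],[43,3],[50,0]]
[[2,5],[11,16],[16,0],[19,15],[21,0],[32,16],[39,18],[43,3],[50,0]]
[[2,5],[11,16],[16,0],[19,15],[21,0],[32,16],[39,18],[43,3],[50,0]]
[[2,5],[8,16],[16,0],[19,15],[21,0],[32,16],[39,18],[43,3],[50,0]]
[[2,5],[8,16],[19,15],[21,0],[32,16],[39,18],[43,3],[50,0]]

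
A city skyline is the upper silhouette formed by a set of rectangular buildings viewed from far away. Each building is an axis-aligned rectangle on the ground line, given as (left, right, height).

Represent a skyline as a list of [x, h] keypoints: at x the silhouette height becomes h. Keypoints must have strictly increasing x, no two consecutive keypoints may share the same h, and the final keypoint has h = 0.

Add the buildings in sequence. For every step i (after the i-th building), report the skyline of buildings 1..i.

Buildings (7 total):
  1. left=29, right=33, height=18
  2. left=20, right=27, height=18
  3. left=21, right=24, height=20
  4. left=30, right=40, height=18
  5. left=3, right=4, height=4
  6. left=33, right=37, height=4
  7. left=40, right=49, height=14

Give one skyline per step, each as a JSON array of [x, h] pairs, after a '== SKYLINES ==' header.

== SKYLINES ==
[[29,18],[33,0]]
[[20,18],[27,0],[29,18],[33,0]]
[[20,18],[21,20],[24,18],[27,0],[29,18],[33,0]]
[[20,18],[21,20],[24,18],[27,0],[29,18],[40,0]]
[[3,4],[4,0],[20,18],[21,20],[24,18],[27,0],[29,18],[40,0]]
[[3,4],[4,0],[20,18],[21,20],[24,18],[27,0],[29,18],[40,0]]
[[3,4],[4,0],[20,18],[21,20],[24,18],[27,0],[29,18],[40,14],[49,0]]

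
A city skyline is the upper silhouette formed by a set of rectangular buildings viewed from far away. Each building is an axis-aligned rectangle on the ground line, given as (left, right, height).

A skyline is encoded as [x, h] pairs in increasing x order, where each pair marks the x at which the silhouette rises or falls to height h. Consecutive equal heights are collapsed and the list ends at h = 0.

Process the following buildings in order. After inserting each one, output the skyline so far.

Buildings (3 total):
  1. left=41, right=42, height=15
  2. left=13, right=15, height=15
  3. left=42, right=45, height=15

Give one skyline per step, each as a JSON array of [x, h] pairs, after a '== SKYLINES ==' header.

== SKYLINES ==
[[41,15],[42,0]]
[[13,15],[15,0],[41,15],[42,0]]
[[13,15],[15,0],[41,15],[45,0]]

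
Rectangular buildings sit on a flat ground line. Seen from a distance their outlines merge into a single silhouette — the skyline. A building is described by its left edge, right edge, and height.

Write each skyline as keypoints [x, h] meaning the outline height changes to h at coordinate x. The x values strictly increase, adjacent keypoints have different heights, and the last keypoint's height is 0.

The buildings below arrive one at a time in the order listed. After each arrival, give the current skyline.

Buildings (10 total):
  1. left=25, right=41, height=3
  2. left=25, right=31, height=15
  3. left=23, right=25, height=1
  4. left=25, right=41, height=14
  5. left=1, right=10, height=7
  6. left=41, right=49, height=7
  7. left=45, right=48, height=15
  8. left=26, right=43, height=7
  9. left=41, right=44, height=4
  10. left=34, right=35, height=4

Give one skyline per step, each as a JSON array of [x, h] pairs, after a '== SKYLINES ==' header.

== SKYLINES ==
[[25,3],[41,0]]
[[25,15],[31,3],[41,0]]
[[23,1],[25,15],[31,3],[41,0]]
[[23,1],[25,15],[31,14],[41,0]]
[[1,7],[10,0],[23,1],[25,15],[31,14],[41,0]]
[[1,7],[10,0],[23,1],[25,15],[31,14],[41,7],[49,0]]
[[1,7],[10,0],[23,1],[25,15],[31,14],[41,7],[45,15],[48,7],[49,0]]
[[1,7],[10,0],[23,1],[25,15],[31,14],[41,7],[45,15],[48,7],[49,0]]
[[1,7],[10,0],[23,1],[25,15],[31,14],[41,7],[45,15],[48,7],[49,0]]
[[1,7],[10,0],[23,1],[25,15],[31,14],[41,7],[45,15],[48,7],[49,0]]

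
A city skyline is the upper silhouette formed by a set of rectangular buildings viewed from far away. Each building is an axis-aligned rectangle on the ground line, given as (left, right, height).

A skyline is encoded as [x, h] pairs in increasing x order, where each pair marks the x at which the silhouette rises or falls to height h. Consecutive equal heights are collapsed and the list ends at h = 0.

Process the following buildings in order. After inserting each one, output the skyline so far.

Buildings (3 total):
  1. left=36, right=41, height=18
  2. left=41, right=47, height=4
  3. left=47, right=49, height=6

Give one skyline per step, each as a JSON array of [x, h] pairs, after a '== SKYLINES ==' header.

== SKYLINES ==
[[36,18],[41,0]]
[[36,18],[41,4],[47,0]]
[[36,18],[41,4],[47,6],[49,0]]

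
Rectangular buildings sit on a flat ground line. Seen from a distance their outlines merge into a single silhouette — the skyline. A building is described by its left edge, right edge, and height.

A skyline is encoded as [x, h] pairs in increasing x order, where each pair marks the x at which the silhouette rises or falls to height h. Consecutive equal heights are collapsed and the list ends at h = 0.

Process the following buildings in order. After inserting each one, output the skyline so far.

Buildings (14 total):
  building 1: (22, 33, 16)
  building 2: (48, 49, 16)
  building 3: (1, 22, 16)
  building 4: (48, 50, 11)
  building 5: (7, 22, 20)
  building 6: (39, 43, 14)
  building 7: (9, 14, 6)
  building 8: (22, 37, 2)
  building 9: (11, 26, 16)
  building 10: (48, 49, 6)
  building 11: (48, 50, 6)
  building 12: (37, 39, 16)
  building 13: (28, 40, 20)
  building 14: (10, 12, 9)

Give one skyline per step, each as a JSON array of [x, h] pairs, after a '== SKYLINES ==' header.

== SKYLINES ==
[[22,16],[33,0]]
[[22,16],[33,0],[48,16],[49,0]]
[[1,16],[33,0],[48,16],[49,0]]
[[1,16],[33,0],[48,16],[49,11],[50,0]]
[[1,16],[7,20],[22,16],[33,0],[48,16],[49,11],[50,0]]
[[1,16],[7,20],[22,16],[33,0],[39,14],[43,0],[48,16],[49,11],[50,0]]
[[1,16],[7,20],[22,16],[33,0],[39,14],[43,0],[48,16],[49,11],[50,0]]
[[1,16],[7,20],[22,16],[33,2],[37,0],[39,14],[43,0],[48,16],[49,11],[50,0]]
[[1,16],[7,20],[22,16],[33,2],[37,0],[39,14],[43,0],[48,16],[49,11],[50,0]]
[[1,16],[7,20],[22,16],[33,2],[37,0],[39,14],[43,0],[48,16],[49,11],[50,0]]
[[1,16],[7,20],[22,16],[33,2],[37,0],[39,14],[43,0],[48,16],[49,11],[50,0]]
[[1,16],[7,20],[22,16],[33,2],[37,16],[39,14],[43,0],[48,16],[49,11],[50,0]]
[[1,16],[7,20],[22,16],[28,20],[40,14],[43,0],[48,16],[49,11],[50,0]]
[[1,16],[7,20],[22,16],[28,20],[40,14],[43,0],[48,16],[49,11],[50,0]]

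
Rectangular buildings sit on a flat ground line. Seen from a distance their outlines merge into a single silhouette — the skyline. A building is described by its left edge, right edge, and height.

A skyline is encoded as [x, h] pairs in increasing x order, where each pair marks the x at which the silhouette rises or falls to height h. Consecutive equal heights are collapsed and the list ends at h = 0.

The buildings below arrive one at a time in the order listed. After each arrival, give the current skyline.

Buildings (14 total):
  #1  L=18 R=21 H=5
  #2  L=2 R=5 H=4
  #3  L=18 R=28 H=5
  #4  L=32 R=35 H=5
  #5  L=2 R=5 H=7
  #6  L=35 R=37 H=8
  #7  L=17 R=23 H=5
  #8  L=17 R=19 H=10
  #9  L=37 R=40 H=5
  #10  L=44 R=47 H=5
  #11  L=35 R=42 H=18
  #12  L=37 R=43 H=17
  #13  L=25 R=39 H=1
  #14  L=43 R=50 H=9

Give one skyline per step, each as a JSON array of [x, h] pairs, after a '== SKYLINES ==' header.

== SKYLINES ==
[[18,5],[21,0]]
[[2,4],[5,0],[18,5],[21,0]]
[[2,4],[5,0],[18,5],[28,0]]
[[2,4],[5,0],[18,5],[28,0],[32,5],[35,0]]
[[2,7],[5,0],[18,5],[28,0],[32,5],[35,0]]
[[2,7],[5,0],[18,5],[28,0],[32,5],[35,8],[37,0]]
[[2,7],[5,0],[17,5],[28,0],[32,5],[35,8],[37,0]]
[[2,7],[5,0],[17,10],[19,5],[28,0],[32,5],[35,8],[37,0]]
[[2,7],[5,0],[17,10],[19,5],[28,0],[32,5],[35,8],[37,5],[40,0]]
[[2,7],[5,0],[17,10],[19,5],[28,0],[32,5],[35,8],[37,5],[40,0],[44,5],[47,0]]
[[2,7],[5,0],[17,10],[19,5],[28,0],[32,5],[35,18],[42,0],[44,5],[47,0]]
[[2,7],[5,0],[17,10],[19,5],[28,0],[32,5],[35,18],[42,17],[43,0],[44,5],[47,0]]
[[2,7],[5,0],[17,10],[19,5],[28,1],[32,5],[35,18],[42,17],[43,0],[44,5],[47,0]]
[[2,7],[5,0],[17,10],[19,5],[28,1],[32,5],[35,18],[42,17],[43,9],[50,0]]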